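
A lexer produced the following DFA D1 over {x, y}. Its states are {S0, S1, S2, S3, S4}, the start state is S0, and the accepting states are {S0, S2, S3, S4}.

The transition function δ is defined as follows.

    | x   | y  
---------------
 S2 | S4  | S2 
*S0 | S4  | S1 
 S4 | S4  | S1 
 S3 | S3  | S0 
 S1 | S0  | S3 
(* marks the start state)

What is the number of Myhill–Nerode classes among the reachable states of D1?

First remove the unreachable states {S2}; 4 states remain.
Initial partition by acceptance: {S0,S3,S4} | {S1}.
Refine {S0,S3,S4} on symbol y: members go to different blocks, giving {S0,S4} and {S3}.
No further refinement is possible. Final partition (3 blocks): {S0,S4} | {S1} | {S3}.

3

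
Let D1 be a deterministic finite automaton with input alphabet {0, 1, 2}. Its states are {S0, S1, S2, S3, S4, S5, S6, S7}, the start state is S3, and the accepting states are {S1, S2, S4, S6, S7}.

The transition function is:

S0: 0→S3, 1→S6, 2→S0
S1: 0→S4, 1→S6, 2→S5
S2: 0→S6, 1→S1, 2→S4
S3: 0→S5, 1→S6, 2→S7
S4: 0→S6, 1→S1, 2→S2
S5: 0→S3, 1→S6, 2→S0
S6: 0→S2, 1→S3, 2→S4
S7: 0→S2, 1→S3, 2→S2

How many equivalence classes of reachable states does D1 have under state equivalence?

5

Initial partition by acceptance: {S1,S2,S4,S6,S7} | {S0,S3,S5}.
On input 1, block {S1,S2,S4,S6,S7} splits into {S1,S2,S4} and {S6,S7}.
Refine {S1,S2,S4} on symbol 0: members go to different blocks, giving {S2,S4} and {S1}.
Split {S0,S3,S5} by δ(·,2) → {S0,S5} and {S3}.
No further refinement is possible. Final partition (5 blocks): {S2,S4} | {S0,S5} | {S6,S7} | {S1} | {S3}.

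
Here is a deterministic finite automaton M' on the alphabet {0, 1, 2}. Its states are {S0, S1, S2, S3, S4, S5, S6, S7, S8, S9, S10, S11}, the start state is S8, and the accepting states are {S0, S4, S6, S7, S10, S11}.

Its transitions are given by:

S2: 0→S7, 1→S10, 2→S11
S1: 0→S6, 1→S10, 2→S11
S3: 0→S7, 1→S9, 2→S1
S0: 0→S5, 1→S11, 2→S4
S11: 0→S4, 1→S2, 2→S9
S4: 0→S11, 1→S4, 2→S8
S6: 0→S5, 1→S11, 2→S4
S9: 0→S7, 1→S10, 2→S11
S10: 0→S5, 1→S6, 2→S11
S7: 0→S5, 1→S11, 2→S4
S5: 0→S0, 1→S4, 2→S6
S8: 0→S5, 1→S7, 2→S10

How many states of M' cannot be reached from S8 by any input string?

Starting at S8 and following transitions, the reachable set is {S0, S2, S4, S5, S6, S7, S8, S9, S10, S11}. That leaves S1, S3 unreachable — 2 in total.

2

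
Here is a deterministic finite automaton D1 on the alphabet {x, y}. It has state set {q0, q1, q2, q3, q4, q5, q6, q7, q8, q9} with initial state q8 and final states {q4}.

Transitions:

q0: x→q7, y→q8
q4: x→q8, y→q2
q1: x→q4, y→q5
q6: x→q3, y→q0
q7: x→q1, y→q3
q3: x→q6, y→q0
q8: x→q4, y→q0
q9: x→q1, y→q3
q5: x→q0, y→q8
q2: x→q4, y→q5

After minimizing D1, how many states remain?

First remove the unreachable states {q9}; 9 states remain.
Initial partition by acceptance: {q4} | {q0,q1,q2,q3,q5,q6,q7,q8}.
Split {q0,q1,q2,q3,q5,q6,q7,q8} by δ(·,x) → {q0,q3,q5,q6,q7} and {q1,q2,q8}.
On input x, block {q0,q3,q5,q6,q7} splits into {q0,q3,q5,q6} and {q7}.
Refine {q0,q3,q5,q6} on symbol x: members go to different blocks, giving {q3,q5,q6} and {q0}.
Refine {q3,q5,q6} on symbol x: members go to different blocks, giving {q3,q6} and {q5}.
Refine {q1,q2,q8} on symbol y: members go to different blocks, giving {q1,q2} and {q8}.
Stable partition: {q4} | {q3,q6} | {q1,q2} | {q7} | {q0} | {q5} | {q8} — 7 equivalence classes.

7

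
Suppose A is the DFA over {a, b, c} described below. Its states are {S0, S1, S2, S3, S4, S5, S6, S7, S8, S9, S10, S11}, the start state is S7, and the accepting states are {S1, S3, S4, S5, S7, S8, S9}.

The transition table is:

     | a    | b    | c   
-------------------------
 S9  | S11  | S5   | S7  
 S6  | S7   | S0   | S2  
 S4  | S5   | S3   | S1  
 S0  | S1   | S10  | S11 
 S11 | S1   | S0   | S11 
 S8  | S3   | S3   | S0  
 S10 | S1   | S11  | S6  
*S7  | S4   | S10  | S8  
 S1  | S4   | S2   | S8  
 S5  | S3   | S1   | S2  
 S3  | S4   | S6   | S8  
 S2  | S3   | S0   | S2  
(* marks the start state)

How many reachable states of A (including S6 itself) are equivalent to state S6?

First remove the unreachable states {S9}; 11 states remain.
Initial partition by acceptance: {S1,S3,S4,S5,S7,S8} | {S0,S2,S6,S10,S11}.
Refine {S1,S3,S4,S5,S7,S8} on symbol b: members go to different blocks, giving {S1,S3,S7} and {S4,S5,S8}.
On input a, block {S4,S5,S8} splits into {S5,S8} and {S4}.
The partition is now stable with 4 blocks: {S1,S3,S7} | {S0,S2,S6,S10,S11} | {S5,S8} | {S4}.
State S6 belongs to the block {S0,S2,S6,S10,S11}, which has 5 states.

5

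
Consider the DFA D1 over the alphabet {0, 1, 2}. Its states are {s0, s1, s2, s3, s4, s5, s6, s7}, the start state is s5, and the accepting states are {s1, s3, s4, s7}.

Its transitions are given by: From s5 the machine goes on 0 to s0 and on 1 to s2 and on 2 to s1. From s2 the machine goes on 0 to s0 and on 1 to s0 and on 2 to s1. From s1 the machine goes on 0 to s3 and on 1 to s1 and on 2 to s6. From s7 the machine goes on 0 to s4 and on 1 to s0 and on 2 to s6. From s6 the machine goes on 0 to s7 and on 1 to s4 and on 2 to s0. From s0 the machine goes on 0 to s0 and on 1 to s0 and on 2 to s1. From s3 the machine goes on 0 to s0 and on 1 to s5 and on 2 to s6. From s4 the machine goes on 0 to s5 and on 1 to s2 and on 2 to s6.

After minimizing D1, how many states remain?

All states are reachable from the start state.
P0 = {s1,s3,s4,s7} | {s0,s2,s5,s6}.
Refine {s1,s3,s4,s7} on symbol 0: members go to different blocks, giving {s1,s7} and {s3,s4}.
On input 1, block {s1,s7} splits into {s1} and {s7}.
Refine {s0,s2,s5,s6} on symbol 0: members go to different blocks, giving {s0,s2,s5} and {s6}.
Stable partition: {s1} | {s0,s2,s5} | {s3,s4} | {s7} | {s6} — 5 equivalence classes.

5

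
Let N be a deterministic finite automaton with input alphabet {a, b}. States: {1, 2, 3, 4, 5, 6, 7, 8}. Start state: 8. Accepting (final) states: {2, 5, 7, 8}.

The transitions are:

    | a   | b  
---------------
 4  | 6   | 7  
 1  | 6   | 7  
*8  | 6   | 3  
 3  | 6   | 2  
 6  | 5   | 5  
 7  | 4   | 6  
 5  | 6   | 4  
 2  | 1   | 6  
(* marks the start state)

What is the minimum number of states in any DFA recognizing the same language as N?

All states are reachable from the start state.
Start with accepting vs non-accepting: {2,5,7,8} | {1,3,4,6}.
Refine {1,3,4,6} on symbol a: members go to different blocks, giving {1,3,4} and {6}.
Refine {2,5,7,8} on symbol a: members go to different blocks, giving {2,7} and {5,8}.
Stable partition: {2,7} | {1,3,4} | {6} | {5,8} — 4 equivalence classes.

4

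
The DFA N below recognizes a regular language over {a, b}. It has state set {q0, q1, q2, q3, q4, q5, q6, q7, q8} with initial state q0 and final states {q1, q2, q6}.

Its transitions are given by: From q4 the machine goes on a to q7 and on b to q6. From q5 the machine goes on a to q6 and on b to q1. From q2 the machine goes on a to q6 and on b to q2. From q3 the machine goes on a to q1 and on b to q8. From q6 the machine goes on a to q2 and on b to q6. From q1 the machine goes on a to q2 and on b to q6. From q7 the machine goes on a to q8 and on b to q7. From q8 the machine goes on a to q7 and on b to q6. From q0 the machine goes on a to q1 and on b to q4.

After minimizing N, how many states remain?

Reachable states from the start: {q0,q1,q2,q4,q6,q7,q8}. Unreachable: {q3,q5} — drop them.
Start with accepting vs non-accepting: {q1,q2,q6} | {q0,q4,q7,q8}.
Split {q0,q4,q7,q8} by δ(·,a) → {q4,q7,q8} and {q0}.
Refine {q4,q7,q8} on symbol b: members go to different blocks, giving {q4,q8} and {q7}.
No further refinement is possible. Final partition (4 blocks): {q1,q2,q6} | {q4,q8} | {q0} | {q7}.

4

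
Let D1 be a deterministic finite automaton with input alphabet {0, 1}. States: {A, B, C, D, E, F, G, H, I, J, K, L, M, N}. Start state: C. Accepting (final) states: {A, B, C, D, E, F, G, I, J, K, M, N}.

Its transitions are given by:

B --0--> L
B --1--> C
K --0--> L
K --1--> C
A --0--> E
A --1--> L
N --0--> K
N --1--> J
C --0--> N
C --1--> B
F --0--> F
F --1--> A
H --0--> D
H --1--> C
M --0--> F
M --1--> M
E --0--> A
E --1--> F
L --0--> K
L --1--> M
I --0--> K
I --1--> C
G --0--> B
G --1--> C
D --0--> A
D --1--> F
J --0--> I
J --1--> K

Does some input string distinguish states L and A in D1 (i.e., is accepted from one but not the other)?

Reachable states from the start: {A,B,C,E,F,I,J,K,L,M,N}. Unreachable: {D,G,H} — drop them.
Initial partition by acceptance: {A,B,C,E,F,I,J,K,M,N} | {L}.
Split {A,B,C,E,F,I,J,K,M,N} by δ(·,0) → {A,C,E,F,I,J,M,N} and {B,K}.
Split {A,C,E,F,I,J,M,N} by δ(·,0) → {A,C,E,F,J,M} and {I,N}.
Refine {A,C,E,F,J,M} on symbol 0: members go to different blocks, giving {A,E,F,M} and {C,J}.
On input 1, block {A,E,F,M} splits into {E,F,M} and {A}.
On input 0, block {E,F,M} splits into {F,M} and {E}.
Split {F,M} by δ(·,1) → {F} and {M}.
No further refinement is possible. Final partition (8 blocks): {F} | {L} | {B,K} | {I,N} | {C,J} | {A} | {E} | {M}.
L and A end up in different blocks, so they are distinguishable. For instance, the string 'ε' is accepted from only A.

Yes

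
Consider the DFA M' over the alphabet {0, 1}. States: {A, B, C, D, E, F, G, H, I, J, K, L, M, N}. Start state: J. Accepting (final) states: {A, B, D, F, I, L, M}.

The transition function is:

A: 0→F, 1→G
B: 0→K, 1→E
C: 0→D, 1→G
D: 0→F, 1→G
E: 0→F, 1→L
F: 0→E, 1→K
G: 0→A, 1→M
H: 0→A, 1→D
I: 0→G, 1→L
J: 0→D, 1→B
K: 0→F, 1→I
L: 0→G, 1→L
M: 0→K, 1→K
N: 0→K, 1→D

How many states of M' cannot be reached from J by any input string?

3

No path from J leads to C, H, N; the other 11 states are all reachable.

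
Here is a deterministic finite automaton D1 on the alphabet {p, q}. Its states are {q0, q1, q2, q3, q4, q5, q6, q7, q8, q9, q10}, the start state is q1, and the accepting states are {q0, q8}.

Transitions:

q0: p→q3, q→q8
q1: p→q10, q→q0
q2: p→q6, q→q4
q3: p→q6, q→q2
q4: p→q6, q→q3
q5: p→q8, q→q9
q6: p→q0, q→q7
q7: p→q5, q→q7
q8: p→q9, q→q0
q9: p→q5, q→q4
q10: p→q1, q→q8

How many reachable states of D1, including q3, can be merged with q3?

Initial partition by acceptance: {q0,q8} | {q1,q2,q3,q4,q5,q6,q7,q9,q10}.
Split {q1,q2,q3,q4,q5,q6,q7,q9,q10} by δ(·,p) → {q1,q2,q3,q4,q7,q9,q10} and {q5,q6}.
Refine {q1,q2,q3,q4,q7,q9,q10} on symbol p: members go to different blocks, giving {q2,q3,q4,q7,q9} and {q1,q10}.
No further refinement is possible. Final partition (4 blocks): {q0,q8} | {q2,q3,q4,q7,q9} | {q5,q6} | {q1,q10}.
State q3 belongs to the block {q2,q3,q4,q7,q9}, which has 5 states.

5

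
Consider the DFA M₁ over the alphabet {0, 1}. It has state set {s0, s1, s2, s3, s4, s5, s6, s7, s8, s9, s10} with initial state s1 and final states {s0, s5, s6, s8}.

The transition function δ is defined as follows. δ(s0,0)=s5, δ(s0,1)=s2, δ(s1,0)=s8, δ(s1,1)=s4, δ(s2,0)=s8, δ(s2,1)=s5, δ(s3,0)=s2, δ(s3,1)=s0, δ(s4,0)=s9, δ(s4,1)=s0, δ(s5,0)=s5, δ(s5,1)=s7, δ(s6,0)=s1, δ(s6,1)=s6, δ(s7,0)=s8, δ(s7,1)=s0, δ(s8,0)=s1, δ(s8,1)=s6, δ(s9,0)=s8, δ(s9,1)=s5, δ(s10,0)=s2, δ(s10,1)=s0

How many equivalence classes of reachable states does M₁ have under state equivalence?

5

First remove the unreachable states {s3,s10}; 9 states remain.
Start with accepting vs non-accepting: {s0,s5,s6,s8} | {s1,s2,s4,s7,s9}.
On input 0, block {s0,s5,s6,s8} splits into {s0,s5} and {s6,s8}.
Refine {s1,s2,s4,s7,s9} on symbol 0: members go to different blocks, giving {s1,s2,s7,s9} and {s4}.
On input 1, block {s1,s2,s7,s9} splits into {s2,s7,s9} and {s1}.
The partition is now stable with 5 blocks: {s0,s5} | {s2,s7,s9} | {s6,s8} | {s4} | {s1}.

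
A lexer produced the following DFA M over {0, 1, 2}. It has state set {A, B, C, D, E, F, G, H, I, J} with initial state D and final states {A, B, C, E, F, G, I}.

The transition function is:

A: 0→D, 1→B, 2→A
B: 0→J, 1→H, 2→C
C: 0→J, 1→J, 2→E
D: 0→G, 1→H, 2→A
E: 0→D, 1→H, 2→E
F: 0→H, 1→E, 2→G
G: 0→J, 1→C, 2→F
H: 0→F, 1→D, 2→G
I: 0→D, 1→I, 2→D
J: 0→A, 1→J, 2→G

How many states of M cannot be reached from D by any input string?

Starting at D and following transitions, the reachable set is {A, B, C, D, E, F, G, H, J}. That leaves I unreachable — 1 in total.

1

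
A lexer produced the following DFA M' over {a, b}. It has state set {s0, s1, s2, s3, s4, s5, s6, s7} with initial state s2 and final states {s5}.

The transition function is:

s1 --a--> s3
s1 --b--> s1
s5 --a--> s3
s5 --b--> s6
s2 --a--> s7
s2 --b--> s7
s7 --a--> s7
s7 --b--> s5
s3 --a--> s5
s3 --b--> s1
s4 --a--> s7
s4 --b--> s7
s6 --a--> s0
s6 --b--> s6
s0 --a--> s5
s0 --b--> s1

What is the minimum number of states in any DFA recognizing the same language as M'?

First remove the unreachable states {s4}; 7 states remain.
Start with accepting vs non-accepting: {s5} | {s0,s1,s2,s3,s6,s7}.
On input a, block {s0,s1,s2,s3,s6,s7} splits into {s1,s2,s6,s7} and {s0,s3}.
Refine {s1,s2,s6,s7} on symbol a: members go to different blocks, giving {s1,s6} and {s2,s7}.
Split {s2,s7} by δ(·,b) → {s2} and {s7}.
The partition is now stable with 5 blocks: {s5} | {s1,s6} | {s0,s3} | {s2} | {s7}.

5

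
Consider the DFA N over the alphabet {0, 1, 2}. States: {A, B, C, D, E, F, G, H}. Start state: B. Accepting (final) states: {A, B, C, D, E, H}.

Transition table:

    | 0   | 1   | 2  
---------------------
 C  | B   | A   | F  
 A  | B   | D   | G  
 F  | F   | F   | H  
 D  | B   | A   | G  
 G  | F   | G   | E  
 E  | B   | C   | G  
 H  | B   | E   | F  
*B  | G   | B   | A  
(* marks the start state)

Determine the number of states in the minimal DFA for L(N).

3

Every state is reachable, so we keep all 8.
Start with accepting vs non-accepting: {A,B,C,D,E,H} | {F,G}.
Split {A,B,C,D,E,H} by δ(·,0) → {A,C,D,E,H} and {B}.
The partition is now stable with 3 blocks: {A,C,D,E,H} | {F,G} | {B}.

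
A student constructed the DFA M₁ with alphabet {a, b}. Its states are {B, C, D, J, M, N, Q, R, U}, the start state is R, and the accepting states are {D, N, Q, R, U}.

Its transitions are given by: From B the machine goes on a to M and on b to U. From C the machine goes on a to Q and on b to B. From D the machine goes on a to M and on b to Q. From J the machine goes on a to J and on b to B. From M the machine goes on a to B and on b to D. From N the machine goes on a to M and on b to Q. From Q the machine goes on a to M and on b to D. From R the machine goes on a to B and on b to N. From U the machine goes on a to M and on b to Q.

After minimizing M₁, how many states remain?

2

First remove the unreachable states {C,J}; 7 states remain.
Initial partition by acceptance: {D,N,Q,R,U} | {B,M}.
Stable partition: {D,N,Q,R,U} | {B,M} — 2 equivalence classes.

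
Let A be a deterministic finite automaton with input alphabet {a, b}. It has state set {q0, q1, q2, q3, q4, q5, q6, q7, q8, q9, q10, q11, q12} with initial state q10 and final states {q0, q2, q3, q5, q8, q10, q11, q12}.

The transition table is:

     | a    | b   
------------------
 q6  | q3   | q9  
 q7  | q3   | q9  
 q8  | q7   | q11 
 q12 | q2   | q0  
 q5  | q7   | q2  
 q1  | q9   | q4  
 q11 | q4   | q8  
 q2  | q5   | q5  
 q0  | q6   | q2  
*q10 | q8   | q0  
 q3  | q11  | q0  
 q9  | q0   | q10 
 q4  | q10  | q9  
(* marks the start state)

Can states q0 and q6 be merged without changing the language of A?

No

Reachable states from the start: {q0,q2,q3,q4,q5,q6,q7,q8,q9,q10,q11}. Unreachable: {q1,q12} — drop them.
Initial partition by acceptance: {q0,q2,q3,q5,q8,q10,q11} | {q4,q6,q7,q9}.
On input a, block {q0,q2,q3,q5,q8,q10,q11} splits into {q0,q5,q8,q11} and {q2,q3,q10}.
Refine {q0,q5,q8,q11} on symbol b: members go to different blocks, giving {q0,q5} and {q8,q11}.
Refine {q4,q6,q7,q9} on symbol a: members go to different blocks, giving {q4,q6,q7} and {q9}.
Split {q2,q3,q10} by δ(·,a) → {q3,q10} and {q2}.
Stable partition: {q0,q5} | {q4,q6,q7} | {q3,q10} | {q8,q11} | {q9} | {q2} — 6 equivalence classes.
q0 and q6 end up in different blocks, so they are distinguishable. For instance, the string 'ε' is accepted from only q0.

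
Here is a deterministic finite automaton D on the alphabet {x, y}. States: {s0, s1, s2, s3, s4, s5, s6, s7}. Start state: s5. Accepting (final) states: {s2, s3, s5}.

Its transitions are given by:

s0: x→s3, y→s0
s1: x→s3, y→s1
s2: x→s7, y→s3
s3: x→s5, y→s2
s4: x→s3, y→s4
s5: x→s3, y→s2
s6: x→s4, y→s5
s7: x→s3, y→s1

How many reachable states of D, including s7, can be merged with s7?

2

States {s0,s4,s6} cannot be reached from the start state, so discard them.
P0 = {s2,s3,s5} | {s1,s7}.
On input x, block {s2,s3,s5} splits into {s3,s5} and {s2}.
Stable partition: {s3,s5} | {s1,s7} | {s2} — 3 equivalence classes.
State s7 belongs to the block {s1,s7}, which has 2 states.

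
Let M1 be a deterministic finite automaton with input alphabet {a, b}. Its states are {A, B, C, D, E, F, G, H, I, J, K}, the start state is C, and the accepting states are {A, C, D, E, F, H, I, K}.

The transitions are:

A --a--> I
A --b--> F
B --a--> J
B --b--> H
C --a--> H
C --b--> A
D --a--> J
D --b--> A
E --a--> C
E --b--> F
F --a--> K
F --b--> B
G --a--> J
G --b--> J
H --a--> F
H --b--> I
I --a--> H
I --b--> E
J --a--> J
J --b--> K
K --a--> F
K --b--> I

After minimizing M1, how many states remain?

Reachable states from the start: {A,B,C,E,F,H,I,J,K}. Unreachable: {D,G} — drop them.
P0 = {A,C,E,F,H,I,K} | {B,J}.
On input b, block {A,C,E,F,H,I,K} splits into {A,C,E,H,I,K} and {F}.
On input a, block {A,C,E,H,I,K} splits into {A,C,E,I} and {H,K}.
Split {A,C,E,I} by δ(·,a) → {A,E} and {C,I}.
No further refinement is possible. Final partition (5 blocks): {A,E} | {B,J} | {F} | {H,K} | {C,I}.

5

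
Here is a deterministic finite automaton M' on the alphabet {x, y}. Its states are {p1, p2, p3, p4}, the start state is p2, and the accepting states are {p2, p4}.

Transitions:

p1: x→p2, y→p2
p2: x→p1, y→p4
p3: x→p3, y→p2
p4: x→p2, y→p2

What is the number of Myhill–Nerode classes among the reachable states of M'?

3

Reachable states from the start: {p1,p2,p4}. Unreachable: {p3} — drop them.
P0 = {p2,p4} | {p1}.
On input x, block {p2,p4} splits into {p2} and {p4}.
Stable partition: {p2} | {p1} | {p4} — 3 equivalence classes.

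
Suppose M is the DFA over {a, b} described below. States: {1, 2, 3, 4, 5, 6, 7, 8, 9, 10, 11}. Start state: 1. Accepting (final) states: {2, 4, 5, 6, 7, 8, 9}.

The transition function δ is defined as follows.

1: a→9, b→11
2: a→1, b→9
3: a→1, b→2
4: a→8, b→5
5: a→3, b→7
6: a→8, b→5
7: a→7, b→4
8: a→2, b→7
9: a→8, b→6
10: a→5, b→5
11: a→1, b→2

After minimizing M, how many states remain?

Reachable states from the start: {1,2,3,4,5,6,7,8,9,11}. Unreachable: {10} — drop them.
Initial partition by acceptance: {2,4,5,6,7,8,9} | {1,3,11}.
Refine {2,4,5,6,7,8,9} on symbol a: members go to different blocks, giving {4,6,7,8,9} and {2,5}.
On input a, block {4,6,7,8,9} splits into {4,6,7,9} and {8}.
Split {4,6,7,9} by δ(·,a) → {4,6,9} and {7}.
Refine {4,6,9} on symbol b: members go to different blocks, giving {4,6} and {9}.
Refine {1,3,11} on symbol a: members go to different blocks, giving {3,11} and {1}.
Split {2,5} by δ(·,a) → {2} and {5}.
Stable partition: {4,6} | {3,11} | {2} | {8} | {7} | {9} | {1} | {5} — 8 equivalence classes.

8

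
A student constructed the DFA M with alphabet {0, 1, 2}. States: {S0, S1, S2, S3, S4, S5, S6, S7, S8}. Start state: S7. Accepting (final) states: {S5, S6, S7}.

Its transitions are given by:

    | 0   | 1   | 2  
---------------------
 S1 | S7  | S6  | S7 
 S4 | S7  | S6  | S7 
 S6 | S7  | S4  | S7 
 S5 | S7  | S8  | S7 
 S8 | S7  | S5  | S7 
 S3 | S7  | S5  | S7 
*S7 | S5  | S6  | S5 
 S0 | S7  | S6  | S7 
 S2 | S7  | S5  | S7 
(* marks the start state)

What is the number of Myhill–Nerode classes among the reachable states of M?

Reachable states from the start: {S4,S5,S6,S7,S8}. Unreachable: {S0,S1,S2,S3} — drop them.
Start with accepting vs non-accepting: {S5,S6,S7} | {S4,S8}.
Refine {S5,S6,S7} on symbol 1: members go to different blocks, giving {S5,S6} and {S7}.
The partition is now stable with 3 blocks: {S5,S6} | {S4,S8} | {S7}.

3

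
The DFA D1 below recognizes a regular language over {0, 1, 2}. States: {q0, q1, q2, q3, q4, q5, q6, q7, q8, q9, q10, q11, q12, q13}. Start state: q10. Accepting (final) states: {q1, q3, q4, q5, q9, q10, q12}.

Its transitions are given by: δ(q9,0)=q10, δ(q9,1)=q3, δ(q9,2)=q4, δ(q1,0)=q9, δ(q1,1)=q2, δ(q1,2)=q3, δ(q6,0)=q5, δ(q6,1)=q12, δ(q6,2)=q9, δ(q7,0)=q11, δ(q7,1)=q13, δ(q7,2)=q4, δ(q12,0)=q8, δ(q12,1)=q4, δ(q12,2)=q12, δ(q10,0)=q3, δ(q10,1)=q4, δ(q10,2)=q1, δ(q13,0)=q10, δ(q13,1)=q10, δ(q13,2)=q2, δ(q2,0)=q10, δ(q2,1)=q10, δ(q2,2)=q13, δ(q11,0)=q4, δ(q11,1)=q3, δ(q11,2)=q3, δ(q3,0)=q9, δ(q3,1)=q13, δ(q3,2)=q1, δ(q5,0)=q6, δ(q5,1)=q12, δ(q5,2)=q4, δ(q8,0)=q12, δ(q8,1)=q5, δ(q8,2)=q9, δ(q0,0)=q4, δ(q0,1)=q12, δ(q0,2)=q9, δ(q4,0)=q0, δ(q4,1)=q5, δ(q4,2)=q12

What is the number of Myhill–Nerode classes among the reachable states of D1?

6

Reachable states from the start: {q0,q1,q2,q3,q4,q5,q6,q8,q9,q10,q12,q13}. Unreachable: {q7,q11} — drop them.
Start with accepting vs non-accepting: {q1,q3,q4,q5,q9,q10,q12} | {q0,q2,q6,q8,q13}.
Refine {q1,q3,q4,q5,q9,q10,q12} on symbol 0: members go to different blocks, giving {q1,q3,q9,q10} and {q4,q5,q12}.
Refine {q1,q3,q9,q10} on symbol 1: members go to different blocks, giving {q1,q3} and {q9} and {q10}.
Refine {q0,q2,q6,q8,q13} on symbol 0: members go to different blocks, giving {q0,q6,q8} and {q2,q13}.
No further refinement is possible. Final partition (6 blocks): {q1,q3} | {q0,q6,q8} | {q4,q5,q12} | {q9} | {q10} | {q2,q13}.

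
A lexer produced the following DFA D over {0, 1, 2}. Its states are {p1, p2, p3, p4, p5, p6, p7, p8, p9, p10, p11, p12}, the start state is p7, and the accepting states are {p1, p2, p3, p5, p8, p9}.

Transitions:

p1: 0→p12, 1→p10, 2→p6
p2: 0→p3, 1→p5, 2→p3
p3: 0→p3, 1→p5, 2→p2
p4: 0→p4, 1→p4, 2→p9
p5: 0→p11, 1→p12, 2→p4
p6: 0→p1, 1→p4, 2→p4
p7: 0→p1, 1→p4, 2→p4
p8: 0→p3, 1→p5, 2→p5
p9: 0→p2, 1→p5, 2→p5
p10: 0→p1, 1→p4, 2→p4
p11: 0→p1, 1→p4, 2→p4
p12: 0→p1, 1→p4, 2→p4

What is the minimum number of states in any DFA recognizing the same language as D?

6

States {p8} cannot be reached from the start state, so discard them.
Start with accepting vs non-accepting: {p1,p2,p3,p5,p9} | {p4,p6,p7,p10,p11,p12}.
Refine {p1,p2,p3,p5,p9} on symbol 0: members go to different blocks, giving {p2,p3,p9} and {p1,p5}.
On input 2, block {p2,p3,p9} splits into {p2,p3} and {p9}.
On input 0, block {p4,p6,p7,p10,p11,p12} splits into {p6,p7,p10,p11,p12} and {p4}.
Split {p1,p5} by δ(·,2) → {p1} and {p5}.
The partition is now stable with 6 blocks: {p2,p3} | {p6,p7,p10,p11,p12} | {p1} | {p9} | {p4} | {p5}.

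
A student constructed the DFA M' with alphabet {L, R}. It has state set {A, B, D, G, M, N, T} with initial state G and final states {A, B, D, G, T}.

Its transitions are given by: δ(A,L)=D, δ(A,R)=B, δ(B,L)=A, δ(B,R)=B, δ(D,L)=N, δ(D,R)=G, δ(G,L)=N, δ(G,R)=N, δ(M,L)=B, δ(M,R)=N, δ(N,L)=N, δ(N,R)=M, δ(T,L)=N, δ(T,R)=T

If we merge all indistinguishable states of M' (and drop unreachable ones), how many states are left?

Reachable states from the start: {A,B,D,G,M,N}. Unreachable: {T} — drop them.
P0 = {A,B,D,G} | {M,N}.
Refine {A,B,D,G} on symbol L: members go to different blocks, giving {A,B} and {D,G}.
Refine {A,B} on symbol L: members go to different blocks, giving {A} and {B}.
Refine {M,N} on symbol L: members go to different blocks, giving {M} and {N}.
Refine {D,G} on symbol R: members go to different blocks, giving {G} and {D}.
The partition is now stable with 6 blocks: {A} | {M} | {G} | {B} | {N} | {D}.

6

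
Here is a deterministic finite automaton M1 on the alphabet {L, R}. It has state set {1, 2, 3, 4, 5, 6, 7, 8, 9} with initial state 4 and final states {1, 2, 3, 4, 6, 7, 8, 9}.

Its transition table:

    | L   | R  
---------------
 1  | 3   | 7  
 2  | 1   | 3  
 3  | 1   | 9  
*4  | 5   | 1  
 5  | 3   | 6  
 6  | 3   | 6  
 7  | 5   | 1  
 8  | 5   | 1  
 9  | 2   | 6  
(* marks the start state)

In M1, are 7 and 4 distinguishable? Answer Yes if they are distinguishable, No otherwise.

No

First remove the unreachable states {8}; 8 states remain.
Initial partition by acceptance: {1,2,3,4,6,7,9} | {5}.
On input L, block {1,2,3,4,6,7,9} splits into {1,2,3,6,9} and {4,7}.
Split {1,2,3,6,9} by δ(·,R) → {2,3,6,9} and {1}.
Split {2,3,6,9} by δ(·,L) → {2,3} and {6,9}.
Split {2,3} by δ(·,R) → {2} and {3}.
On input L, block {6,9} splits into {6} and {9}.
No further refinement is possible. Final partition (7 blocks): {2} | {5} | {4,7} | {1} | {6} | {3} | {9}.
7 and 4 lie in the same block of the stable partition, so they are equivalent — no string distinguishes them.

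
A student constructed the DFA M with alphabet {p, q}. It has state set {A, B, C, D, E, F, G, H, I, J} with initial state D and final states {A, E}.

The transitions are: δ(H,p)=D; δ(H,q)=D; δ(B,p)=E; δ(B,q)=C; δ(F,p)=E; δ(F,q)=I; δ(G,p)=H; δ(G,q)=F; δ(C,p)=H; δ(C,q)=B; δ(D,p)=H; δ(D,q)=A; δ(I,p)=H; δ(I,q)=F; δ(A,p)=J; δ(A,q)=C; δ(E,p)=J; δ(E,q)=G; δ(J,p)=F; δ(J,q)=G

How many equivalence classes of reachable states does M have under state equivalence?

Start with accepting vs non-accepting: {A,E} | {B,C,D,F,G,H,I,J}.
Refine {B,C,D,F,G,H,I,J} on symbol p: members go to different blocks, giving {C,D,G,H,I,J} and {B,F}.
Split {C,D,G,H,I,J} by δ(·,p) → {C,D,G,H,I} and {J}.
Refine {C,D,G,H,I} on symbol q: members go to different blocks, giving {C,G,I} and {D} and {H}.
The partition is now stable with 6 blocks: {A,E} | {C,G,I} | {B,F} | {J} | {D} | {H}.

6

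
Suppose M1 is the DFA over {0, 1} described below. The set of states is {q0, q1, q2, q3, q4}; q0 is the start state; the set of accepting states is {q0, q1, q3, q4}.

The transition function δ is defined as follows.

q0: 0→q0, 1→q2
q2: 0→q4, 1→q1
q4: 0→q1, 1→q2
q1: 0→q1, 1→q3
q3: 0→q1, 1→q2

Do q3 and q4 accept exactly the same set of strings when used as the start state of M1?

Yes

Every state is reachable, so we keep all 5.
Initial partition by acceptance: {q0,q1,q3,q4} | {q2}.
On input 1, block {q0,q1,q3,q4} splits into {q0,q3,q4} and {q1}.
Refine {q0,q3,q4} on symbol 0: members go to different blocks, giving {q3,q4} and {q0}.
The partition is now stable with 4 blocks: {q3,q4} | {q2} | {q1} | {q0}.
q3 and q4 lie in the same block of the stable partition, so they are equivalent — no string distinguishes them.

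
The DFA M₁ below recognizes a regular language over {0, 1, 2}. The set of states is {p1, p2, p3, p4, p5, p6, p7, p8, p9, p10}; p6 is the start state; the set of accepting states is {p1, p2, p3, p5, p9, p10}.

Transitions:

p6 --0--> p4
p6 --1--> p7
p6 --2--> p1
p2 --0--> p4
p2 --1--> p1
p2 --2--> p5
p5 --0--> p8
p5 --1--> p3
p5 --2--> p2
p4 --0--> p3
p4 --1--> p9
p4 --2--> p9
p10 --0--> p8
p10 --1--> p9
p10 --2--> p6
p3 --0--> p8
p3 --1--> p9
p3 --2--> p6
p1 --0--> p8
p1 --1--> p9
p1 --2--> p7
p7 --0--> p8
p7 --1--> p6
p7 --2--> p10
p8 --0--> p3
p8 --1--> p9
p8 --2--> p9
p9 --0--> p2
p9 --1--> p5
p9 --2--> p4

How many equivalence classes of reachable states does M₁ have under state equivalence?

5

P0 = {p1,p2,p3,p5,p9,p10} | {p4,p6,p7,p8}.
Refine {p1,p2,p3,p5,p9,p10} on symbol 0: members go to different blocks, giving {p1,p2,p3,p5,p10} and {p9}.
Split {p1,p2,p3,p5,p10} by δ(·,1) → {p1,p3,p10} and {p2,p5}.
Split {p4,p6,p7,p8} by δ(·,0) → {p4,p8} and {p6,p7}.
The partition is now stable with 5 blocks: {p1,p3,p10} | {p4,p8} | {p9} | {p2,p5} | {p6,p7}.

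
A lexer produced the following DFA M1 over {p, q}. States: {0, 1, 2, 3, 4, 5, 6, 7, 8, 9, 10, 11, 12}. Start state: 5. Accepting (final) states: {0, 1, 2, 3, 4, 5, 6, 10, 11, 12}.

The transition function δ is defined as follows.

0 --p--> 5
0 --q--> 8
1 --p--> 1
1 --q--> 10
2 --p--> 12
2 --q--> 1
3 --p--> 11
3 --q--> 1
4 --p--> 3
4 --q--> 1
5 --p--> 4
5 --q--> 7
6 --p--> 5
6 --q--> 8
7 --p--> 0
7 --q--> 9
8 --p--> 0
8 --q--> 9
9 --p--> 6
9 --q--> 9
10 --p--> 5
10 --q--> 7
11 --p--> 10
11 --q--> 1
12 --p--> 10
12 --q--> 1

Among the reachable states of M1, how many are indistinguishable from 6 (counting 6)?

States {2,12} cannot be reached from the start state, so discard them.
P0 = {0,1,3,4,5,6,10,11} | {7,8,9}.
Refine {0,1,3,4,5,6,10,11} on symbol q: members go to different blocks, giving {0,5,6,10} and {1,3,4,11}.
Split {0,5,6,10} by δ(·,p) → {0,6,10} and {5}.
Split {1,3,4,11} by δ(·,p) → {1,3,4} and {11}.
Split {1,3,4} by δ(·,p) → {1,4} and {3}.
On input p, block {1,4} splits into {1} and {4}.
The partition is now stable with 7 blocks: {0,6,10} | {7,8,9} | {1} | {5} | {11} | {3} | {4}.
The equivalence class containing 6 is {0,6,10}, of size 3.

3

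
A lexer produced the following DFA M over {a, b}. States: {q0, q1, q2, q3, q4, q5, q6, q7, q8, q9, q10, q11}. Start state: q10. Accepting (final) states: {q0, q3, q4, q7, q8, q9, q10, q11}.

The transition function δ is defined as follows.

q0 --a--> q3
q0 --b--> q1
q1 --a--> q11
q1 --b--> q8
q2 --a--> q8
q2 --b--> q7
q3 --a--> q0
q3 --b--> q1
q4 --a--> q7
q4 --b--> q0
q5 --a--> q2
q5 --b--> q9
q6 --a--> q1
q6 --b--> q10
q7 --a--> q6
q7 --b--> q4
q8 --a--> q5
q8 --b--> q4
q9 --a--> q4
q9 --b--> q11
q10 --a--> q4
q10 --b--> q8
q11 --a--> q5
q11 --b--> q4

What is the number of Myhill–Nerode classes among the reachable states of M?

6

All states are reachable from the start state.
Start with accepting vs non-accepting: {q0,q3,q4,q7,q8,q9,q10,q11} | {q1,q2,q5,q6}.
On input a, block {q0,q3,q4,q7,q8,q9,q10,q11} splits into {q0,q3,q4,q9,q10} and {q7,q8,q11}.
On input a, block {q0,q3,q4,q9,q10} splits into {q0,q3,q9,q10} and {q4}.
Refine {q0,q3,q9,q10} on symbol a: members go to different blocks, giving {q0,q3} and {q9,q10}.
Split {q1,q2,q5,q6} by δ(·,a) → {q1,q2} and {q5,q6}.
Stable partition: {q0,q3} | {q1,q2} | {q7,q8,q11} | {q4} | {q9,q10} | {q5,q6} — 6 equivalence classes.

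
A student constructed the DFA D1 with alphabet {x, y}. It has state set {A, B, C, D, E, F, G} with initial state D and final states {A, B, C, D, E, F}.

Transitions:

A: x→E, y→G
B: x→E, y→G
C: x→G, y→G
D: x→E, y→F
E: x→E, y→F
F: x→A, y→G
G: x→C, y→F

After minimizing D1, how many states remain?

5

First remove the unreachable states {B}; 6 states remain.
P0 = {A,C,D,E,F} | {G}.
On input x, block {A,C,D,E,F} splits into {A,D,E,F} and {C}.
On input y, block {A,D,E,F} splits into {A,F} and {D,E}.
On input x, block {A,F} splits into {A} and {F}.
No further refinement is possible. Final partition (5 blocks): {A} | {G} | {C} | {D,E} | {F}.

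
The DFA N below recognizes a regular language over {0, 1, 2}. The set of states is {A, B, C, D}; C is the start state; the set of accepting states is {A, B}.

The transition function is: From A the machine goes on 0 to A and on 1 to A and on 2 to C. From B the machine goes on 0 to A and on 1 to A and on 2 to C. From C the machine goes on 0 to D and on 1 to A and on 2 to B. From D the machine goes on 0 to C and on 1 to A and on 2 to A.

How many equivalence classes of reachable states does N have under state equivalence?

2

P0 = {A,B} | {C,D}.
Stable partition: {A,B} | {C,D} — 2 equivalence classes.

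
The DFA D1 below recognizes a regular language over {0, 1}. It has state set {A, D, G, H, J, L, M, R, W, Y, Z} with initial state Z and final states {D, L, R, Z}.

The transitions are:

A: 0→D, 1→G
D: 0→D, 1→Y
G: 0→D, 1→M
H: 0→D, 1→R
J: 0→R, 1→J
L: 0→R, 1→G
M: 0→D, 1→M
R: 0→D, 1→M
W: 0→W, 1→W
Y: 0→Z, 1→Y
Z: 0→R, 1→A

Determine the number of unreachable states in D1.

4

No path from Z leads to H, J, L, W; the other 7 states are all reachable.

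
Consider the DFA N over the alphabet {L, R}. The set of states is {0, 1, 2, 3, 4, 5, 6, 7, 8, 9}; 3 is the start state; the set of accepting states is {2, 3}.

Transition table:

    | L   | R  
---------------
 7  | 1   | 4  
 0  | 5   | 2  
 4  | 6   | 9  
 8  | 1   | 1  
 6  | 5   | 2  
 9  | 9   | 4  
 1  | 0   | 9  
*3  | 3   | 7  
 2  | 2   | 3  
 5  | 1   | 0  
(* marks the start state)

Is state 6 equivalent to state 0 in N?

States {8} cannot be reached from the start state, so discard them.
Start with accepting vs non-accepting: {2,3} | {0,1,4,5,6,7,9}.
On input R, block {2,3} splits into {2} and {3}.
On input R, block {0,1,4,5,6,7,9} splits into {1,4,5,7,9} and {0,6}.
On input L, block {1,4,5,7,9} splits into {5,7,9} and {1,4}.
Split {5,7,9} by δ(·,L) → {5,7} and {9}.
Split {5,7} by δ(·,R) → {5} and {7}.
Stable partition: {2} | {5} | {3} | {0,6} | {1,4} | {9} | {7} — 7 equivalence classes.
6 and 0 lie in the same block of the stable partition, so they are equivalent — no string distinguishes them.

Yes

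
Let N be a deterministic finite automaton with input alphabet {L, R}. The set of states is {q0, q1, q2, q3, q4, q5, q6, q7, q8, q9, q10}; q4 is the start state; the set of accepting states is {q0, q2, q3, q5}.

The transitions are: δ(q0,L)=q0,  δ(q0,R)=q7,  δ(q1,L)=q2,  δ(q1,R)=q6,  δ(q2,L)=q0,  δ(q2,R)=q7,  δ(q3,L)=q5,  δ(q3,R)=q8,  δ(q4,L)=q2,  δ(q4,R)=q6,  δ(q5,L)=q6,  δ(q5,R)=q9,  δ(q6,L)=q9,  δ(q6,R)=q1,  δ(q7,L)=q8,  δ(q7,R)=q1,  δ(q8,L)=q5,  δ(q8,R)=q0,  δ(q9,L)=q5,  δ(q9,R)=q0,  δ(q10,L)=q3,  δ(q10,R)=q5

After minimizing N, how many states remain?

5

First remove the unreachable states {q3,q10}; 9 states remain.
P0 = {q0,q2,q5} | {q1,q4,q6,q7,q8,q9}.
On input L, block {q0,q2,q5} splits into {q0,q2} and {q5}.
On input L, block {q1,q4,q6,q7,q8,q9} splits into {q1,q4} and {q6,q7} and {q8,q9}.
Stable partition: {q0,q2} | {q1,q4} | {q5} | {q6,q7} | {q8,q9} — 5 equivalence classes.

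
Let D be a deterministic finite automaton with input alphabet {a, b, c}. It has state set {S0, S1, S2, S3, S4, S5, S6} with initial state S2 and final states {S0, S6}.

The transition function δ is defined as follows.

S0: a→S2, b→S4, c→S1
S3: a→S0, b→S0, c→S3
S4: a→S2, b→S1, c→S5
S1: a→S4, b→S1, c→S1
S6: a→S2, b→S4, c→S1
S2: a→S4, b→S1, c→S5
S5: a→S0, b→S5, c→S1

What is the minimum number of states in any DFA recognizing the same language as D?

States {S3,S6} cannot be reached from the start state, so discard them.
P0 = {S0} | {S1,S2,S4,S5}.
On input a, block {S1,S2,S4,S5} splits into {S1,S2,S4} and {S5}.
On input c, block {S1,S2,S4} splits into {S2,S4} and {S1}.
The partition is now stable with 4 blocks: {S0} | {S2,S4} | {S5} | {S1}.

4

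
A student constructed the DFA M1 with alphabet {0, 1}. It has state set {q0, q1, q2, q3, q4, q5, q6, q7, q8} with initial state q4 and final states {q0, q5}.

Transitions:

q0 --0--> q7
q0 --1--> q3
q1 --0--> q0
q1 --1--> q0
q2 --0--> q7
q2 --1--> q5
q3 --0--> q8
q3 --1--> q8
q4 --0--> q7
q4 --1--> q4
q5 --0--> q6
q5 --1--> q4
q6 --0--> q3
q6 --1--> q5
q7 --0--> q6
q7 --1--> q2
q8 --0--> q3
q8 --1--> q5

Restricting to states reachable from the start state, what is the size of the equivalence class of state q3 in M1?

Reachable states from the start: {q2,q3,q4,q5,q6,q7,q8}. Unreachable: {q0,q1} — drop them.
Initial partition by acceptance: {q5} | {q2,q3,q4,q6,q7,q8}.
Refine {q2,q3,q4,q6,q7,q8} on symbol 1: members go to different blocks, giving {q2,q6,q8} and {q3,q4,q7}.
Split {q3,q4,q7} by δ(·,0) → {q3,q7} and {q4}.
No further refinement is possible. Final partition (4 blocks): {q5} | {q2,q6,q8} | {q3,q7} | {q4}.
The equivalence class containing q3 is {q3,q7}, of size 2.

2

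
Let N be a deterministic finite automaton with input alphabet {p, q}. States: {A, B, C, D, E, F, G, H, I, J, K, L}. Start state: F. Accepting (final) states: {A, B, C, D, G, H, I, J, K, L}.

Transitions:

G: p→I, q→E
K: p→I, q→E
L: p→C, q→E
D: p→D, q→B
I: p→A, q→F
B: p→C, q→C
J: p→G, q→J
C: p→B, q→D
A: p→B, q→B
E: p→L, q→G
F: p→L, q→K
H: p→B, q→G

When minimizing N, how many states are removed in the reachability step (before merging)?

2

No path from F leads to H, J; the other 10 states are all reachable.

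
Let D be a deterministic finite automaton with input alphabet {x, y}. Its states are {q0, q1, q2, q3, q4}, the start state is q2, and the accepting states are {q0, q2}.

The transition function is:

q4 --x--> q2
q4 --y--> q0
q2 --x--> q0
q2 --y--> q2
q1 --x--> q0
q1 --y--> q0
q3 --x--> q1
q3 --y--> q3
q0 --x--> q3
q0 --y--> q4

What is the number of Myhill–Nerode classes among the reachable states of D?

5

All states are reachable from the start state.
Initial partition by acceptance: {q0,q2} | {q1,q3,q4}.
Split {q0,q2} by δ(·,x) → {q0} and {q2}.
On input x, block {q1,q3,q4} splits into {q1} and {q3} and {q4}.
The partition is now stable with 5 blocks: {q0} | {q1} | {q2} | {q3} | {q4}.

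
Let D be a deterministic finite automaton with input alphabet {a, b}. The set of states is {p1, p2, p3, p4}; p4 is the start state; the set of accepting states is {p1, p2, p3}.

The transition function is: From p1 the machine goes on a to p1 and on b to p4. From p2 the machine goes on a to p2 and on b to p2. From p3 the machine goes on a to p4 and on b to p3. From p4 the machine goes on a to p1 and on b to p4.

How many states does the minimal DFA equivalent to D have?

First remove the unreachable states {p2,p3}; 2 states remain.
P0 = {p1} | {p4}.
The partition is now stable with 2 blocks: {p1} | {p4}.

2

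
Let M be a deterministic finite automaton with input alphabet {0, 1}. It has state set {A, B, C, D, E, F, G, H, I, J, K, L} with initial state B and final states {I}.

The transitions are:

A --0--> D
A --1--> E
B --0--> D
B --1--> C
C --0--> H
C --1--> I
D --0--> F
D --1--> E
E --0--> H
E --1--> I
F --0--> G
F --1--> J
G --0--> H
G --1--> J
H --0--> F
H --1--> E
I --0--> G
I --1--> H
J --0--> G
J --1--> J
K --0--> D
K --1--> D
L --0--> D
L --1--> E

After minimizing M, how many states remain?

6

First remove the unreachable states {A,K,L}; 9 states remain.
P0 = {I} | {B,C,D,E,F,G,H,J}.
Refine {B,C,D,E,F,G,H,J} on symbol 1: members go to different blocks, giving {B,D,F,G,H,J} and {C,E}.
Split {B,D,F,G,H,J} by δ(·,1) → {B,D,H} and {F,G,J}.
Refine {B,D,H} on symbol 0: members go to different blocks, giving {D,H} and {B}.
On input 0, block {F,G,J} splits into {F,J} and {G}.
The partition is now stable with 6 blocks: {I} | {D,H} | {C,E} | {F,J} | {B} | {G}.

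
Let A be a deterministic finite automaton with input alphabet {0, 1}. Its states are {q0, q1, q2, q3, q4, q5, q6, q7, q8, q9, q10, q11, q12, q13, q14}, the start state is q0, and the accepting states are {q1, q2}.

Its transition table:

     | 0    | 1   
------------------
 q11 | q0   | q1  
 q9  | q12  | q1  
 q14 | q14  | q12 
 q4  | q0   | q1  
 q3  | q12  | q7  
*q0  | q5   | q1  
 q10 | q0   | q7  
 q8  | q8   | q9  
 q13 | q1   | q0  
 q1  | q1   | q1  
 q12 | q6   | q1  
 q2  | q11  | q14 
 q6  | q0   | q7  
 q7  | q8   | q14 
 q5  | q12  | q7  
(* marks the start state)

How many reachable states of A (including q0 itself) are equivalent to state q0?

2

States {q2,q3,q4,q10,q11,q13} cannot be reached from the start state, so discard them.
P0 = {q1} | {q0,q5,q6,q7,q8,q9,q12,q14}.
Refine {q0,q5,q6,q7,q8,q9,q12,q14} on symbol 1: members go to different blocks, giving {q5,q6,q7,q8,q14} and {q0,q9,q12}.
Split {q5,q6,q7,q8,q14} by δ(·,0) → {q7,q8,q14} and {q5,q6}.
Refine {q7,q8,q14} on symbol 1: members go to different blocks, giving {q8,q14} and {q7}.
On input 0, block {q0,q9,q12} splits into {q0,q12} and {q9}.
Refine {q8,q14} on symbol 1: members go to different blocks, giving {q8} and {q14}.
The partition is now stable with 7 blocks: {q1} | {q8} | {q0,q12} | {q5,q6} | {q7} | {q9} | {q14}.
The equivalence class containing q0 is {q0,q12}, of size 2.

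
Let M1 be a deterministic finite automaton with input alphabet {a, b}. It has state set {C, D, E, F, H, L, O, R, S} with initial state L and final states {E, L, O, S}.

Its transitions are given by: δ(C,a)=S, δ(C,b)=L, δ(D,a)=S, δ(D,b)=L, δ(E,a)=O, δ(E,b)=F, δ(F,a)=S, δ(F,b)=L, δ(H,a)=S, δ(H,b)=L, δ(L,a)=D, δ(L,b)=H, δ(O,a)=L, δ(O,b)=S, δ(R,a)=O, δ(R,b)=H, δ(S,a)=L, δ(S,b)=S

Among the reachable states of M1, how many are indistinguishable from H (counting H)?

Reachable states from the start: {D,H,L,S}. Unreachable: {C,E,F,O,R} — drop them.
Start with accepting vs non-accepting: {L,S} | {D,H}.
Refine {L,S} on symbol a: members go to different blocks, giving {L} and {S}.
Stable partition: {L} | {D,H} | {S} — 3 equivalence classes.
State H belongs to the block {D,H}, which has 2 states.

2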